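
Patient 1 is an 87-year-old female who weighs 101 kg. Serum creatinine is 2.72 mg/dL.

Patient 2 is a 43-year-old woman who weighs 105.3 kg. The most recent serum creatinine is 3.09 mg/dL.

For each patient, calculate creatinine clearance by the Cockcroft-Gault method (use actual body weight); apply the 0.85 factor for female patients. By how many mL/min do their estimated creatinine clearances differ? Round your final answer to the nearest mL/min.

16 mL/min

Patient 1: CrCl = (140 − 87) × 101 / (72 × 2.72) × 0.85 = 5353.0 / 195.84 × 0.85 ≈ 23.2 mL/min
Patient 2: CrCl = (140 − 43) × 105.3 / (72 × 3.09) × 0.85 = 10214.1 / 222.48 × 0.85 ≈ 39.0 mL/min
|23.2 − 39.0| = 15.8 mL/min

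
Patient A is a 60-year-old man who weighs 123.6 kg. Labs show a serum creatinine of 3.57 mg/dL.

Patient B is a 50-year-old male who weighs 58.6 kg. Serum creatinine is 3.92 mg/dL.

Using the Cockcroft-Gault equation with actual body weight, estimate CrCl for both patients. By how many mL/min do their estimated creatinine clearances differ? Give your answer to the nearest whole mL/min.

Patient A: CrCl = (140 − 60) × 123.6 / (72 × 3.57) = 9888.0 / 257.04 ≈ 38.5 mL/min
Patient B: CrCl = (140 − 50) × 58.6 / (72 × 3.92) = 5274.0 / 282.24 ≈ 18.7 mL/min
|38.5 − 18.7| = 19.8 mL/min

20 mL/min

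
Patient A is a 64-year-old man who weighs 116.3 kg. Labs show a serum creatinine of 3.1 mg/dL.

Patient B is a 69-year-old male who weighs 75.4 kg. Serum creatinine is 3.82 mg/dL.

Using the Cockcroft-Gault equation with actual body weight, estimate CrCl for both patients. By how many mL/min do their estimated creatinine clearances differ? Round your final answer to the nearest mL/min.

Patient A: CrCl = (140 − 64) × 116.3 / (72 × 3.1) = 8838.8 / 223.20 ≈ 39.6 mL/min
Patient B: CrCl = (140 − 69) × 75.4 / (72 × 3.82) = 5353.4 / 275.04 ≈ 19.5 mL/min
|39.6 − 19.5| = 20.1 mL/min

20 mL/min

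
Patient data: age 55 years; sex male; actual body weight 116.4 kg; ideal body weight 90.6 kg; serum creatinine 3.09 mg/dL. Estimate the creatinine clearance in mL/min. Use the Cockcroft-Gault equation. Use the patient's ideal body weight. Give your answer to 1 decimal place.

CrCl = (140 − 55) × 90.6 / (72 × 3.09) = 7701.0 / 222.48 ≈ 34.6 mL/min

34.6 mL/min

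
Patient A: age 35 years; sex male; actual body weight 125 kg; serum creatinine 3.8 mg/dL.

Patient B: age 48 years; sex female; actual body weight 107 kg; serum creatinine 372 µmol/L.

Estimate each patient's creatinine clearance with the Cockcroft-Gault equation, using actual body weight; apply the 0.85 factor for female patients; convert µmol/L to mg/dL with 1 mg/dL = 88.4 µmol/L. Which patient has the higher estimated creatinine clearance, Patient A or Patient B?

Patient A: CrCl = (140 − 35) × 125 / (72 × 3.8) = 13125.0 / 273.60 ≈ 48.0 mL/min
Patient B: SCr = 372 / 88.4 = 4.208 mg/dL
Patient B: CrCl = (140 − 48) × 107 / (72 × 4.208) × 0.85 = 9844.0 / 302.98 × 0.85 ≈ 27.6 mL/min
48.0 vs 27.6 mL/min → Patient A is higher.

Patient A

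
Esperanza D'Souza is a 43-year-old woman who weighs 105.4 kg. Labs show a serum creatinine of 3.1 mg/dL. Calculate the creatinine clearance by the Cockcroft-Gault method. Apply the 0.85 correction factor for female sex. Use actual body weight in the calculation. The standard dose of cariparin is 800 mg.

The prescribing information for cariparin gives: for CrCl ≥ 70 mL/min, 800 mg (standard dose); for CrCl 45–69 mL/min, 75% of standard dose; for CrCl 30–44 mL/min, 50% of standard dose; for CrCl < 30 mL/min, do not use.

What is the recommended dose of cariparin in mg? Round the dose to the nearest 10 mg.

400 mg

CrCl = (140 − 43) × 105.4 / (72 × 3.1) × 0.85 = 10223.8 / 223.20 × 0.85 ≈ 38.9 mL/min
CrCl ≈ 39 mL/min → bracket 30–44 mL/min.
50% of 800 mg = 400 mg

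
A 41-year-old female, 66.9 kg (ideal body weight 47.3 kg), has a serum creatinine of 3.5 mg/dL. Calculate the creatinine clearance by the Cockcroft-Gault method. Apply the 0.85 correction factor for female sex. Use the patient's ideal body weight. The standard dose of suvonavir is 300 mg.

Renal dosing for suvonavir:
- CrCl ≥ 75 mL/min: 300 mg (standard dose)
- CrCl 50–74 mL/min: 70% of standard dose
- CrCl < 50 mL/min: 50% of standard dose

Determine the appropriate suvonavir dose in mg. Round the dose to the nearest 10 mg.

150 mg

CrCl = (140 − 41) × 47.3 / (72 × 3.5) × 0.85 = 4682.7 / 252.00 × 0.85 ≈ 15.8 mL/min
CrCl ≈ 16 mL/min → bracket < 50 mL/min.
50% of 300 mg = 150 mg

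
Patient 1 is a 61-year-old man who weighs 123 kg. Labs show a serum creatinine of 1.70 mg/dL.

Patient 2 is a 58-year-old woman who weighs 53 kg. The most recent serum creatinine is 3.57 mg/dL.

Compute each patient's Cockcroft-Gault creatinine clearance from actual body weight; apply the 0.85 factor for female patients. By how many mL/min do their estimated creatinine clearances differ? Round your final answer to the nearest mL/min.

Patient 1: CrCl = (140 − 61) × 123 / (72 × 1.7) = 9717.0 / 122.40 ≈ 79.4 mL/min
Patient 2: CrCl = (140 − 58) × 53 / (72 × 3.57) × 0.85 = 4346.0 / 257.04 × 0.85 ≈ 14.4 mL/min
|79.4 − 14.4| = 65.0 mL/min

65 mL/min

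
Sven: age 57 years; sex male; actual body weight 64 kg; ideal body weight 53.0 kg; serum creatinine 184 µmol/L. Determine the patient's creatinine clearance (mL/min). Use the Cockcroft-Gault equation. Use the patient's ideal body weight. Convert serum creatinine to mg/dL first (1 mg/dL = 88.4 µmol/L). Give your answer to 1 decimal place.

SCr = 184 / 88.4 = 2.081 mg/dL
CrCl = (140 − 57) × 53 / (72 × 2.081) = 4399.0 / 149.83 ≈ 29.4 mL/min

29.4 mL/min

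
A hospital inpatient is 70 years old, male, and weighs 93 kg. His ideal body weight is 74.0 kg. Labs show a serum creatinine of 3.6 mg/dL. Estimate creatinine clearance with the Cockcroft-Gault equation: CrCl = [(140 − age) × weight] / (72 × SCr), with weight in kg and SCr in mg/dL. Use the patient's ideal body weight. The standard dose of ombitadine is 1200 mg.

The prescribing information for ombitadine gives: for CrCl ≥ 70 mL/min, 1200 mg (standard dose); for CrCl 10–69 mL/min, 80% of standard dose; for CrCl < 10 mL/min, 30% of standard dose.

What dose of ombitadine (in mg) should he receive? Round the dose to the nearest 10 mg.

CrCl = (140 − 70) × 74 / (72 × 3.6) = 5180.0 / 259.20 ≈ 20.0 mL/min
CrCl ≈ 20 mL/min → bracket 10–69 mL/min.
80% of 1200 mg = 960 mg

960 mg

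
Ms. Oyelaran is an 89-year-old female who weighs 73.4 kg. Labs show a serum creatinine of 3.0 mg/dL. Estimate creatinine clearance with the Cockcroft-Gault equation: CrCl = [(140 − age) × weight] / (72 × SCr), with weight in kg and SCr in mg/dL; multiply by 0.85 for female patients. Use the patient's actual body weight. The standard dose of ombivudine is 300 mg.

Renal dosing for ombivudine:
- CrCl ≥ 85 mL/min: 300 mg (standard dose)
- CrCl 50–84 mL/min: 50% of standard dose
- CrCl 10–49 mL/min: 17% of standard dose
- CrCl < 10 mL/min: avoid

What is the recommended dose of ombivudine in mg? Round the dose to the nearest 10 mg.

50 mg

CrCl = (140 − 89) × 73.4 / (72 × 3) × 0.85 = 3743.4 / 216.00 × 0.85 ≈ 14.7 mL/min
CrCl ≈ 15 mL/min → bracket 10–49 mL/min.
17% of 300 mg = 51 mg → 50 mg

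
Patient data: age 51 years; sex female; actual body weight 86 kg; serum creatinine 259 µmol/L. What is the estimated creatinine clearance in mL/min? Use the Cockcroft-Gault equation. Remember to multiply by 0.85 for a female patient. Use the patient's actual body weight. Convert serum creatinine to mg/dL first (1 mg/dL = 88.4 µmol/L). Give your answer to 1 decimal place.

SCr = 259 / 88.4 = 2.93 mg/dL
CrCl = (140 − 51) × 86 / (72 × 2.93) × 0.85 = 7654.0 / 210.96 × 0.85 ≈ 30.8 mL/min

30.8 mL/min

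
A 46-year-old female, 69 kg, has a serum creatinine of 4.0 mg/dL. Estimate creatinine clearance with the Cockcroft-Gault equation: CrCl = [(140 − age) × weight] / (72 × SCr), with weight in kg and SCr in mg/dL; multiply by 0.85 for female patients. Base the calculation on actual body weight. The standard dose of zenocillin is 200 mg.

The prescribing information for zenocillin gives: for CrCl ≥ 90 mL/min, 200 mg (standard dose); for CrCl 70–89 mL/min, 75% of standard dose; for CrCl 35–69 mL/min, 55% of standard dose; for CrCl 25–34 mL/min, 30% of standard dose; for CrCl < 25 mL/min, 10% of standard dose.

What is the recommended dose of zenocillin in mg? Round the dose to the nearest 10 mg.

20 mg

CrCl = (140 − 46) × 69 / (72 × 4) × 0.85 = 6486.0 / 288.00 × 0.85 ≈ 19.1 mL/min
CrCl ≈ 19 mL/min → bracket < 25 mL/min.
10% of 200 mg = 20 mg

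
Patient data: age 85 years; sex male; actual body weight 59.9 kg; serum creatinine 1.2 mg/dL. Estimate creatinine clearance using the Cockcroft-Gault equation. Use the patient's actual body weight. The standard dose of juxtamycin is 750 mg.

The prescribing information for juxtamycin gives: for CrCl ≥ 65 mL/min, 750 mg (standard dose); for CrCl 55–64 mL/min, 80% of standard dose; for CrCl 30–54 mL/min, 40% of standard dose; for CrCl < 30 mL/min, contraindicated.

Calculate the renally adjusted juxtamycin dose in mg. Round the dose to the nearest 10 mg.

CrCl = (140 − 85) × 59.9 / (72 × 1.2) = 3294.5 / 86.40 ≈ 38.1 mL/min
CrCl ≈ 38 mL/min → bracket 30–54 mL/min.
40% of 750 mg = 300 mg

300 mg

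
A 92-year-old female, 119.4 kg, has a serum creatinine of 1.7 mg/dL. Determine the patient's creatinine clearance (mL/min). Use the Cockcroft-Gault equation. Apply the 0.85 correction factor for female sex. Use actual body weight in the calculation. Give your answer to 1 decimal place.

39.8 mL/min

CrCl = (140 − 92) × 119.4 / (72 × 1.7) × 0.85 = 5731.2 / 122.40 × 0.85 ≈ 39.8 mL/min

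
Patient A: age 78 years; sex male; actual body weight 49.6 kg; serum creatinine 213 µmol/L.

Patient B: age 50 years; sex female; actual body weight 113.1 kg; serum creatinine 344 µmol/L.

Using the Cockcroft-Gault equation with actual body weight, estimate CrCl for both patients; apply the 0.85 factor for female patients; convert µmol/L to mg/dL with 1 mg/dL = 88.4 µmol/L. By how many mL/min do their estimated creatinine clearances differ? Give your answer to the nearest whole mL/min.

Patient A: SCr = 213 / 88.4 = 2.41 mg/dL
Patient A: CrCl = (140 − 78) × 49.6 / (72 × 2.41) = 3075.2 / 173.52 ≈ 17.7 mL/min
Patient B: SCr = 344 / 88.4 = 3.891 mg/dL
Patient B: CrCl = (140 − 50) × 113.1 / (72 × 3.891) × 0.85 = 10179.0 / 280.15 × 0.85 ≈ 30.9 mL/min
|17.7 − 30.9| = 13.2 mL/min

13 mL/min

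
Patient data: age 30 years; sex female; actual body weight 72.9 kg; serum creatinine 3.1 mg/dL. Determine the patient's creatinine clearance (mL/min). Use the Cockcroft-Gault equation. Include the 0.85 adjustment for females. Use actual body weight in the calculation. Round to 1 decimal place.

CrCl = (140 − 30) × 72.9 / (72 × 3.1) × 0.85 = 8019.0 / 223.20 × 0.85 ≈ 30.5 mL/min

30.5 mL/min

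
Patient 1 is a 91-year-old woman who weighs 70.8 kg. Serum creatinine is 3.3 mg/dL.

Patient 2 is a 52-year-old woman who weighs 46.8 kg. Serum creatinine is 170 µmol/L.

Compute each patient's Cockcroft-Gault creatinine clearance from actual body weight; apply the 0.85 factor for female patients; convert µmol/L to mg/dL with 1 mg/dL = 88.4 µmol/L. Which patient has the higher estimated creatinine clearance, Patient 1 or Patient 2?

Patient 1: CrCl = (140 − 91) × 70.8 / (72 × 3.3) × 0.85 = 3469.2 / 237.60 × 0.85 ≈ 12.4 mL/min
Patient 2: SCr = 170 / 88.4 = 1.923 mg/dL
Patient 2: CrCl = (140 − 52) × 46.8 / (72 × 1.923) × 0.85 = 4118.4 / 138.46 × 0.85 ≈ 25.3 mL/min
12.4 vs 25.3 mL/min → Patient 2 is higher.

Patient 2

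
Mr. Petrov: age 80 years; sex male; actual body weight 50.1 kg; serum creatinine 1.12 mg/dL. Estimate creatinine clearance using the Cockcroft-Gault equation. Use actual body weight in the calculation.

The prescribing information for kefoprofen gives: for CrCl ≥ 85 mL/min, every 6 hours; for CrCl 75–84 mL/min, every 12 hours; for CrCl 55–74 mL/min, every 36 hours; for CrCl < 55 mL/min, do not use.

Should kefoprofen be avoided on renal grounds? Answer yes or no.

yes

CrCl = (140 − 80) × 50.1 / (72 × 1.12) = 3006.0 / 80.64 ≈ 37.3 mL/min
CrCl ≈ 37 mL/min, which is < 55 mL/min.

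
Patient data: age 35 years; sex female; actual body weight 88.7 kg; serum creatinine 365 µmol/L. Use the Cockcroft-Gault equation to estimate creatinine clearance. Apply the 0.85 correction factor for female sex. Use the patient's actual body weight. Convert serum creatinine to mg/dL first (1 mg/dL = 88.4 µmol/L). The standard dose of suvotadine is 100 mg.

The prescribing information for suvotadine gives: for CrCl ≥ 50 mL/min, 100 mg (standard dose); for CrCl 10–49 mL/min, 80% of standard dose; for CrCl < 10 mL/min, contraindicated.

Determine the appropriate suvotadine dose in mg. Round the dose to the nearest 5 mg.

80 mg

SCr = 365 / 88.4 = 4.129 mg/dL
CrCl = (140 − 35) × 88.7 / (72 × 4.129) × 0.85 = 9313.5 / 297.29 × 0.85 ≈ 26.6 mL/min
CrCl ≈ 27 mL/min → bracket 10–49 mL/min.
80% of 100 mg = 80 mg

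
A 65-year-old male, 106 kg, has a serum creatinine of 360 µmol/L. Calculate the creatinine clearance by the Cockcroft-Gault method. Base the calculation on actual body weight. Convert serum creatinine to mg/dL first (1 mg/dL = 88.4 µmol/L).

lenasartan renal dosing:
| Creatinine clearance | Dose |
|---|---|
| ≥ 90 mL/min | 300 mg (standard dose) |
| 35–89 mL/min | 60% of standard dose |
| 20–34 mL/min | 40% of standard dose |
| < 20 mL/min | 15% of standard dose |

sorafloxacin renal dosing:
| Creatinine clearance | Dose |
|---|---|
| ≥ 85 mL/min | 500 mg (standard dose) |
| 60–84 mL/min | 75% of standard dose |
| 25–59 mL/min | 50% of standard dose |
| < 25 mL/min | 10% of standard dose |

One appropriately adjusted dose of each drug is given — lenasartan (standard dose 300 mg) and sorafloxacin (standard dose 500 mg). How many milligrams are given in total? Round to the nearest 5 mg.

SCr = 360 / 88.4 = 4.072 mg/dL
CrCl = (140 − 65) × 106 / (72 × 4.072) = 7950.0 / 293.18 ≈ 27.1 mL/min
CrCl ≈ 27 mL/min.
lenasartan: 20–34 mL/min → 40% of 300 mg = 120 mg.
sorafloxacin: 25–59 mL/min → 50% of 500 mg = 250 mg.
Total = 120 + 250 = 370 mg.

370 mg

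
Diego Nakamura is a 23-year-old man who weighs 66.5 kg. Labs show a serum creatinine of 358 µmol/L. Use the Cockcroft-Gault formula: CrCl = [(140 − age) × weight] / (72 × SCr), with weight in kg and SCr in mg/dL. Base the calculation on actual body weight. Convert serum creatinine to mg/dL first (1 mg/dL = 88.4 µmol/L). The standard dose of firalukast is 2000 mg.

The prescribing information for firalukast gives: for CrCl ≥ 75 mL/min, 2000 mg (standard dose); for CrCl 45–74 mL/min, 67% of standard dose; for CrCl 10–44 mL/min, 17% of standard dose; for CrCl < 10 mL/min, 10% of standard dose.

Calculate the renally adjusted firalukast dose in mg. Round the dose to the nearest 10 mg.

340 mg

SCr = 358 / 88.4 = 4.05 mg/dL
CrCl = (140 − 23) × 66.5 / (72 × 4.05) = 7780.5 / 291.60 ≈ 26.7 mL/min
CrCl ≈ 27 mL/min → bracket 10–44 mL/min.
17% of 2000 mg = 340 mg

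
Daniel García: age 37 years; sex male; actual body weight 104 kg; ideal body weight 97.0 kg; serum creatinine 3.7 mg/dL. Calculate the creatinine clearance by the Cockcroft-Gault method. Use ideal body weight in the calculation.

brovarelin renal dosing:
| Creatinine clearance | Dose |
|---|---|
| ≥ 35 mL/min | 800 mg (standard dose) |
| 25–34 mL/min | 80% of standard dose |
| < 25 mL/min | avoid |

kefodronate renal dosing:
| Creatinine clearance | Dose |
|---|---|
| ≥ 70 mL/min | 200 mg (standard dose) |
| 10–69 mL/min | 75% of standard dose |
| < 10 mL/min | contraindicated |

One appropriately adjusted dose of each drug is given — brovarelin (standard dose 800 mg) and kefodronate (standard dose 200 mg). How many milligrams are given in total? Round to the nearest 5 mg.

CrCl = (140 − 37) × 97 / (72 × 3.7) = 9991.0 / 266.40 ≈ 37.5 mL/min
CrCl ≈ 38 mL/min.
brovarelin: ≥ 35 mL/min → 100% of 800 mg = 800 mg.
kefodronate: 10–69 mL/min → 75% of 200 mg = 150 mg.
Total = 800 + 150 = 950 mg.

950 mg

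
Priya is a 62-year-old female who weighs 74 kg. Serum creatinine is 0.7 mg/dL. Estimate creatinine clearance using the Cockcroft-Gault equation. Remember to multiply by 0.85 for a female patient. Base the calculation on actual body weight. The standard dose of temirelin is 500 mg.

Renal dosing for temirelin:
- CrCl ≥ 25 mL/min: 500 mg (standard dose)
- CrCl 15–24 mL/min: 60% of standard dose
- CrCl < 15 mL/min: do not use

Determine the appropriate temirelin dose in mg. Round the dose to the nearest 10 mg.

CrCl = (140 − 62) × 74 / (72 × 0.7) × 0.85 = 5772.0 / 50.40 × 0.85 ≈ 97.3 mL/min
CrCl ≈ 97 mL/min → bracket ≥ 25 mL/min.
100% of 500 mg = 500 mg

500 mg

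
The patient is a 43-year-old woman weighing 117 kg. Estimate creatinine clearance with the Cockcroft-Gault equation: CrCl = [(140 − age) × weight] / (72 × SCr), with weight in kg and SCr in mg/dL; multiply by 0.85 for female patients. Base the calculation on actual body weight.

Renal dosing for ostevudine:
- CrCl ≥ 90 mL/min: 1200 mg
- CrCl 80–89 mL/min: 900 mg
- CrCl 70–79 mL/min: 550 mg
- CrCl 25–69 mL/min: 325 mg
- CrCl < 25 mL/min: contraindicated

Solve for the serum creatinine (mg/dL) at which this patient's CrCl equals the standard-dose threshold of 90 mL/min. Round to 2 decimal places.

1.49 mg/dL

Standard dose requires CrCl ≥ 90 mL/min.
Set (140 − 43) × 117 × 0.85 / (72 × SCr) = 90
SCr = (140 − 43) × 117 × 0.85 / (72 × 90) = 1.489 mg/dL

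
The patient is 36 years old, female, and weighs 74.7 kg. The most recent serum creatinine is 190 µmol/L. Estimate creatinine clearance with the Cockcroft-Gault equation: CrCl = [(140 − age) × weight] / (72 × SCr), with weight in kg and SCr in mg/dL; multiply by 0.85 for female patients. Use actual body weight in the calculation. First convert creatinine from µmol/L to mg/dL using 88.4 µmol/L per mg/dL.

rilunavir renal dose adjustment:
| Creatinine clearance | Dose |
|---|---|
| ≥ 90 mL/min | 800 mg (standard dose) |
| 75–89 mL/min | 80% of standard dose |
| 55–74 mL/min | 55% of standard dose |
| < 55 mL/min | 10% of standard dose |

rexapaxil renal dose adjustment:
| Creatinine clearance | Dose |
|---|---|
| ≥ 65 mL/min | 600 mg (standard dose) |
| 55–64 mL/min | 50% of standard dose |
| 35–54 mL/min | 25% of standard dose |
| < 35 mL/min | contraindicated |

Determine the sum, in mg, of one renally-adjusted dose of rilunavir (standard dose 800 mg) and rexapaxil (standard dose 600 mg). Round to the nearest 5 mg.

230 mg

SCr = 190 / 88.4 = 2.149 mg/dL
CrCl = (140 − 36) × 74.7 / (72 × 2.149) × 0.85 = 7768.8 / 154.73 × 0.85 ≈ 42.7 mL/min
CrCl ≈ 43 mL/min.
rilunavir: < 55 mL/min → 10% of 800 mg = 80 mg.
rexapaxil: 35–54 mL/min → 25% of 600 mg = 150 mg.
Total = 80 + 150 = 230 mg.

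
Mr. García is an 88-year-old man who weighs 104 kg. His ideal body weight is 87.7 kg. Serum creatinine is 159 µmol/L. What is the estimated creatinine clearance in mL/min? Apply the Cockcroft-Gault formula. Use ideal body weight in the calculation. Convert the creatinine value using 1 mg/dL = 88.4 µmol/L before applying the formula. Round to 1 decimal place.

35.2 mL/min

SCr = 159 / 88.4 = 1.799 mg/dL
CrCl = (140 − 88) × 87.7 / (72 × 1.799) = 4560.4 / 129.53 ≈ 35.2 mL/min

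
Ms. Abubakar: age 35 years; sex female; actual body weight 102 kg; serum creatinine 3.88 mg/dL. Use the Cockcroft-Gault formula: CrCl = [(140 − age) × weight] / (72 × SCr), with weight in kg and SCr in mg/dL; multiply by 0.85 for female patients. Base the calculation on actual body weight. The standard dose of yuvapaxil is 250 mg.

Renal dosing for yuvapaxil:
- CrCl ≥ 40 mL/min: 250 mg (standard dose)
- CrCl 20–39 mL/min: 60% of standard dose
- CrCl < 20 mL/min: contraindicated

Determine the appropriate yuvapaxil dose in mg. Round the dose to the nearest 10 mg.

CrCl = (140 − 35) × 102 / (72 × 3.88) × 0.85 = 10710.0 / 279.36 × 0.85 ≈ 32.6 mL/min
CrCl ≈ 33 mL/min → bracket 20–39 mL/min.
60% of 250 mg = 150 mg

150 mg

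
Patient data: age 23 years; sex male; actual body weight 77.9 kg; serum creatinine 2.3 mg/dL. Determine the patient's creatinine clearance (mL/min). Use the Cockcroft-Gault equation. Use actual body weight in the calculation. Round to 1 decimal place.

55.0 mL/min

CrCl = (140 − 23) × 77.9 / (72 × 2.3) = 9114.3 / 165.60 ≈ 55.0 mL/min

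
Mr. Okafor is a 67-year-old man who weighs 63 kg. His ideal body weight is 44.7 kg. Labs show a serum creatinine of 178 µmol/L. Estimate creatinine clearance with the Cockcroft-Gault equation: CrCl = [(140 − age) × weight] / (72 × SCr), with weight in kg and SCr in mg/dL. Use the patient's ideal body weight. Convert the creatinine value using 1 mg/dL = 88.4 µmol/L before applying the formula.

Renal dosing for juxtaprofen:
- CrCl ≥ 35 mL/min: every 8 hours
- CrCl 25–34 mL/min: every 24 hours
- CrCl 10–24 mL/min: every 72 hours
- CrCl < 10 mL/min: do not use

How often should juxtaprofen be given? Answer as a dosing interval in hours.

SCr = 178 / 88.4 = 2.014 mg/dL
CrCl = (140 − 67) × 44.7 / (72 × 2.014) = 3263.1 / 145.01 ≈ 22.5 mL/min
CrCl ≈ 23 mL/min → bracket 10–24 mL/min → every 72 hours.

every 72 hours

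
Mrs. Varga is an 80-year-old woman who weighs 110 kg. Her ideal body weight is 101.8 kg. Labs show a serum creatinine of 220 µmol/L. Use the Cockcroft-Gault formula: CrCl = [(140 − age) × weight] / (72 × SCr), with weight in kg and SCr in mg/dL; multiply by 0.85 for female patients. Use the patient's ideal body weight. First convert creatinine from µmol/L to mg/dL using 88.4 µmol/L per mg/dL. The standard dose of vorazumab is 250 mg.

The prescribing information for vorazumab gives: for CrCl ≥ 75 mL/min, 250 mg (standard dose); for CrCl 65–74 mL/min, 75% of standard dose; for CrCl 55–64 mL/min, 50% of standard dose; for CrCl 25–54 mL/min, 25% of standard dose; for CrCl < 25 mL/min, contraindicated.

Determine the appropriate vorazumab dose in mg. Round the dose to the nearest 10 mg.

60 mg

SCr = 220 / 88.4 = 2.489 mg/dL
CrCl = (140 − 80) × 101.8 / (72 × 2.489) × 0.85 = 6108.0 / 179.21 × 0.85 ≈ 29.0 mL/min
CrCl ≈ 29 mL/min → bracket 25–54 mL/min.
25% of 250 mg = 62.5 mg → 60 mg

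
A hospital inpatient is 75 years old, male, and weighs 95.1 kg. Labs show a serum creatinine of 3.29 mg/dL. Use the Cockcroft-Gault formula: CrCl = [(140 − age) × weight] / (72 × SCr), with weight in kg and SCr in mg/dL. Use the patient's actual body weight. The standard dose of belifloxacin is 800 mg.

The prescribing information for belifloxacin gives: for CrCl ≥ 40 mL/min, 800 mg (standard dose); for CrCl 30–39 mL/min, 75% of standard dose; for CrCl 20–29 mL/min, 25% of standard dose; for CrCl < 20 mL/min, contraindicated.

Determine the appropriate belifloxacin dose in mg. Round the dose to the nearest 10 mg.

CrCl = (140 − 75) × 95.1 / (72 × 3.29) = 6181.5 / 236.88 ≈ 26.1 mL/min
CrCl ≈ 26 mL/min → bracket 20–29 mL/min.
25% of 800 mg = 200 mg

200 mg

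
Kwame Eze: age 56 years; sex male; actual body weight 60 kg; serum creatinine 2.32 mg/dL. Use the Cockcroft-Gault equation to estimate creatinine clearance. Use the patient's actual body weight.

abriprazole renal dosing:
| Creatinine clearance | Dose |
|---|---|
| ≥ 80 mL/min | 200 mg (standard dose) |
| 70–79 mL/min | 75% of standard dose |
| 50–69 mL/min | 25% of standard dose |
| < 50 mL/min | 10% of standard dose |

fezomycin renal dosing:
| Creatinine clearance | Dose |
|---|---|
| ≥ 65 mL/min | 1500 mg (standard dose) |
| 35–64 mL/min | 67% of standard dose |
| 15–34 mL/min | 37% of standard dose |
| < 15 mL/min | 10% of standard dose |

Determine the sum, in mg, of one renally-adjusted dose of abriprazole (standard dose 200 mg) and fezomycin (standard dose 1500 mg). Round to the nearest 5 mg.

575 mg

CrCl = (140 − 56) × 60 / (72 × 2.32) = 5040.0 / 167.04 ≈ 30.2 mL/min
CrCl ≈ 30 mL/min.
abriprazole: < 50 mL/min → 10% of 200 mg = 20 mg.
fezomycin: 15–34 mL/min → 37% of 1500 mg = 555 mg.
Total = 20 + 555 = 575 mg.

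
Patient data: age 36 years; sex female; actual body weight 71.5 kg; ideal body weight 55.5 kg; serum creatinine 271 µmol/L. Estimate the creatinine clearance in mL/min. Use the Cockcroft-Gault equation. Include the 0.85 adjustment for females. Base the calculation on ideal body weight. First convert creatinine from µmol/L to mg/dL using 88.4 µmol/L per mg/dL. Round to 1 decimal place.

SCr = 271 / 88.4 = 3.066 mg/dL
CrCl = (140 − 36) × 55.5 / (72 × 3.066) × 0.85 = 5772.0 / 220.75 × 0.85 ≈ 22.2 mL/min

22.2 mL/min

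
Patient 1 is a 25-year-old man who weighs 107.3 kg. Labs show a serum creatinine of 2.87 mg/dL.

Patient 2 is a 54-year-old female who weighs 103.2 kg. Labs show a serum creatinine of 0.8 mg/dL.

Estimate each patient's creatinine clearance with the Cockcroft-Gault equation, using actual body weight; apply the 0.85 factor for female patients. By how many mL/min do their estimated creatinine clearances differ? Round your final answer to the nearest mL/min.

Patient 1: CrCl = (140 − 25) × 107.3 / (72 × 2.87) = 12339.5 / 206.64 ≈ 59.7 mL/min
Patient 2: CrCl = (140 − 54) × 103.2 / (72 × 0.8) × 0.85 = 8875.2 / 57.60 × 0.85 ≈ 131.0 mL/min
|59.7 − 131.0| = 71.3 mL/min

71 mL/min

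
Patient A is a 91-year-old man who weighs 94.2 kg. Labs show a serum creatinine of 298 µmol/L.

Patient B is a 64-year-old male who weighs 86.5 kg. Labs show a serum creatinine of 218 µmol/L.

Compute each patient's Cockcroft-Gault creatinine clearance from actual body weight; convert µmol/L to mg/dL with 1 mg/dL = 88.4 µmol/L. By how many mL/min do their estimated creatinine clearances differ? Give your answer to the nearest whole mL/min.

Patient A: SCr = 298 / 88.4 = 3.371 mg/dL
Patient A: CrCl = (140 − 91) × 94.2 / (72 × 3.371) = 4615.8 / 242.71 ≈ 19.0 mL/min
Patient B: SCr = 218 / 88.4 = 2.466 mg/dL
Patient B: CrCl = (140 − 64) × 86.5 / (72 × 2.466) = 6574.0 / 177.55 ≈ 37.0 mL/min
|19.0 − 37.0| = 18.0 mL/min

18 mL/min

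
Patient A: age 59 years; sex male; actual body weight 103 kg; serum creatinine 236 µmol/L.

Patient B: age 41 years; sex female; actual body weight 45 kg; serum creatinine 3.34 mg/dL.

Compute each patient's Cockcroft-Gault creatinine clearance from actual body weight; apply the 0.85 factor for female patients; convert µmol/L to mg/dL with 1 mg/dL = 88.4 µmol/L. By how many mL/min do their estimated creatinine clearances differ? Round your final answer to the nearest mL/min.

Patient A: SCr = 236 / 88.4 = 2.67 mg/dL
Patient A: CrCl = (140 − 59) × 103 / (72 × 2.67) = 8343.0 / 192.24 ≈ 43.4 mL/min
Patient B: CrCl = (140 − 41) × 45 / (72 × 3.34) × 0.85 = 4455.0 / 240.48 × 0.85 ≈ 15.7 mL/min
|43.4 − 15.7| = 27.7 mL/min

28 mL/min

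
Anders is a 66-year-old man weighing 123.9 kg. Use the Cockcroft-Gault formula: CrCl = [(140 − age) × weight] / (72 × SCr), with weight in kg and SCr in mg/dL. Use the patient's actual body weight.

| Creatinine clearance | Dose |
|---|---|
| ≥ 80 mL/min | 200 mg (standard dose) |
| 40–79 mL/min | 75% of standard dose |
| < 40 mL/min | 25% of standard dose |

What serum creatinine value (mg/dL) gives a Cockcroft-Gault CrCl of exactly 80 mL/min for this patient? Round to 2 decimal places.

1.59 mg/dL

Standard dose requires CrCl ≥ 80 mL/min.
Set (140 − 66) × 123.9 / (72 × SCr) = 80
SCr = (140 − 66) × 123.9 / (72 × 80) = 1.592 mg/dL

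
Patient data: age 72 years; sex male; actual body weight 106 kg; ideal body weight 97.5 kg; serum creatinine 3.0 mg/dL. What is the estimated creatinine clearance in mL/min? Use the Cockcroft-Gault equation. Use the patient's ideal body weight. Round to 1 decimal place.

CrCl = (140 − 72) × 97.5 / (72 × 3) = 6630.0 / 216.00 ≈ 30.7 mL/min

30.7 mL/min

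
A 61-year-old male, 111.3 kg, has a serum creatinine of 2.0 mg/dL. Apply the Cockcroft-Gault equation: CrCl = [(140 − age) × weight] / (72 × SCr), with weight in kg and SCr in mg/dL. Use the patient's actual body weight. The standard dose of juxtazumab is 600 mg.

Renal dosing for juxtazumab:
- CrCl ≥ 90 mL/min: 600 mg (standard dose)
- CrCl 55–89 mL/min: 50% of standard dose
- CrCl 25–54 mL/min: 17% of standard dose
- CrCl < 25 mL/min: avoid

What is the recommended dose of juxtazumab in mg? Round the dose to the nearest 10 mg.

CrCl = (140 − 61) × 111.3 / (72 × 2) = 8792.7 / 144.00 ≈ 61.1 mL/min
CrCl ≈ 61 mL/min → bracket 55–89 mL/min.
50% of 600 mg = 300 mg

300 mg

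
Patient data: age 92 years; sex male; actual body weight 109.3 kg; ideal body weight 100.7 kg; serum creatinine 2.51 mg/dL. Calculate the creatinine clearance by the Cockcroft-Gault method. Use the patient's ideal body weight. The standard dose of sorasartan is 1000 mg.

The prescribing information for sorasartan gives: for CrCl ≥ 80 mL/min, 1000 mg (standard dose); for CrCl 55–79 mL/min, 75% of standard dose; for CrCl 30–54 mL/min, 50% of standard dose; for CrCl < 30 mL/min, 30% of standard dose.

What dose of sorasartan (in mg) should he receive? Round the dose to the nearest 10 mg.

300 mg

CrCl = (140 − 92) × 100.7 / (72 × 2.51) = 4833.6 / 180.72 ≈ 26.7 mL/min
CrCl ≈ 27 mL/min → bracket < 30 mL/min.
30% of 1000 mg = 300 mg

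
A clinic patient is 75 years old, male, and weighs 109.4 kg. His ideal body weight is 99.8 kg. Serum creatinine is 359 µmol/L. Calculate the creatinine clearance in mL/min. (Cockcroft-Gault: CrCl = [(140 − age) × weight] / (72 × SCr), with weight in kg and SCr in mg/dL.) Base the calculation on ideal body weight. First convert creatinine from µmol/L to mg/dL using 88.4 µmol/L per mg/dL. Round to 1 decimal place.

22.2 mL/min

SCr = 359 / 88.4 = 4.061 mg/dL
CrCl = (140 − 75) × 99.8 / (72 × 4.061) = 6487.0 / 292.39 ≈ 22.2 mL/min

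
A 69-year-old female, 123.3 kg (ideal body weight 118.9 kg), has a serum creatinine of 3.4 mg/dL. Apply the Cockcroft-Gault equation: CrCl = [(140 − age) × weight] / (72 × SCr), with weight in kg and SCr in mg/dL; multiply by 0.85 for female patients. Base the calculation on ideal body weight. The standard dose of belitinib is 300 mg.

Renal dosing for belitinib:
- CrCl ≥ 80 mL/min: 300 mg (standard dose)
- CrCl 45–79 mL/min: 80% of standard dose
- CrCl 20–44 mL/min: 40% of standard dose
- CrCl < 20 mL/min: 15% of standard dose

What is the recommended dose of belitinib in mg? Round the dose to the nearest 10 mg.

CrCl = (140 − 69) × 118.9 / (72 × 3.4) × 0.85 = 8441.9 / 244.80 × 0.85 ≈ 29.3 mL/min
CrCl ≈ 29 mL/min → bracket 20–44 mL/min.
40% of 300 mg = 120 mg

120 mg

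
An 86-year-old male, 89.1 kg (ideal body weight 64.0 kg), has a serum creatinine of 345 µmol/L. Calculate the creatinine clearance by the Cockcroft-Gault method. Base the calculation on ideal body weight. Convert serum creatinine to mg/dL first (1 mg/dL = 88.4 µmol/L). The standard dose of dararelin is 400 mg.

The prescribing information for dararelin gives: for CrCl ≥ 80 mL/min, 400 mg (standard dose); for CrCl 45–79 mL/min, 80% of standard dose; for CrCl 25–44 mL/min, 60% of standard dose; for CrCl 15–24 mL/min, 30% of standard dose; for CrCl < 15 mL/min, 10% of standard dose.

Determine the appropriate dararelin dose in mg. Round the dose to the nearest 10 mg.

40 mg

SCr = 345 / 88.4 = 3.903 mg/dL
CrCl = (140 − 86) × 64 / (72 × 3.903) = 3456.0 / 281.02 ≈ 12.3 mL/min
CrCl ≈ 12 mL/min → bracket < 15 mL/min.
10% of 400 mg = 40 mg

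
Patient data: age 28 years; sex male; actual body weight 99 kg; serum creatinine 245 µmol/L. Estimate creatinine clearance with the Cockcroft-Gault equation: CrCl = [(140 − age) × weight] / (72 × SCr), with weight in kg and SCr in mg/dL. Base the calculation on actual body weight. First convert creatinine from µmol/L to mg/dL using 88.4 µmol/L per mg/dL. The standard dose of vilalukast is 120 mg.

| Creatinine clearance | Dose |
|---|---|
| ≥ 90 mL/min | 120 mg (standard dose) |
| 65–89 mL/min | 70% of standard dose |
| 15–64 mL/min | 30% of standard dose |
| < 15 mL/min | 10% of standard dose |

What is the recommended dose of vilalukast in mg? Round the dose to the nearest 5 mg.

SCr = 245 / 88.4 = 2.771 mg/dL
CrCl = (140 − 28) × 99 / (72 × 2.771) = 11088.0 / 199.51 ≈ 55.6 mL/min
CrCl ≈ 56 mL/min → bracket 15–64 mL/min.
30% of 120 mg = 36 mg → 35 mg

35 mg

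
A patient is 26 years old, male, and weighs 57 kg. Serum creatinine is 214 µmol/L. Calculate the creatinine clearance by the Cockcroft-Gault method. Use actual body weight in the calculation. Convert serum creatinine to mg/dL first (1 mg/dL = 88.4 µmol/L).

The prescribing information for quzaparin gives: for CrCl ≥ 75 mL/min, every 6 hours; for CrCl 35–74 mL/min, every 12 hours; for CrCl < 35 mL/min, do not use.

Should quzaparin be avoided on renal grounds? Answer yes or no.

no

SCr = 214 / 88.4 = 2.421 mg/dL
CrCl = (140 − 26) × 57 / (72 × 2.421) = 6498.0 / 174.31 ≈ 37.3 mL/min
CrCl ≈ 37 mL/min, which is ≥ 35 mL/min.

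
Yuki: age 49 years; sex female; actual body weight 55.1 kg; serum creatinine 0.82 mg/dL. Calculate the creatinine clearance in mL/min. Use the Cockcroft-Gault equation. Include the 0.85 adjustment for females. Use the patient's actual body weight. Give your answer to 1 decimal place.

CrCl = (140 − 49) × 55.1 / (72 × 0.82) × 0.85 = 5014.1 / 59.04 × 0.85 ≈ 72.2 mL/min

72.2 mL/min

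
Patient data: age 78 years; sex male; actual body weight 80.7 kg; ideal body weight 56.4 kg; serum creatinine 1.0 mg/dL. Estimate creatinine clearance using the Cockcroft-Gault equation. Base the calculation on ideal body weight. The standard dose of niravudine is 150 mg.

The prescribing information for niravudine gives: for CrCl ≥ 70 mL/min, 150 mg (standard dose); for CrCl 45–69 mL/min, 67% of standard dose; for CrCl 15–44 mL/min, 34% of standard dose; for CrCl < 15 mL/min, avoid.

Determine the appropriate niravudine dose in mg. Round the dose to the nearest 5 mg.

CrCl = (140 − 78) × 56.4 / (72 × 1) = 3496.8 / 72.00 ≈ 48.6 mL/min
CrCl ≈ 49 mL/min → bracket 45–69 mL/min.
67% of 150 mg = 100.5 mg → 100 mg

100 mg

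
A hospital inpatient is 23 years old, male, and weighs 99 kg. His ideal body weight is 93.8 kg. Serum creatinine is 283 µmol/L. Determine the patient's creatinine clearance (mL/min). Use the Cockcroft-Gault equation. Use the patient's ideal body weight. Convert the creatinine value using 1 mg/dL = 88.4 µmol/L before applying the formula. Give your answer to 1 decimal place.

SCr = 283 / 88.4 = 3.201 mg/dL
CrCl = (140 − 23) × 93.8 / (72 × 3.201) = 10974.6 / 230.47 ≈ 47.6 mL/min

47.6 mL/min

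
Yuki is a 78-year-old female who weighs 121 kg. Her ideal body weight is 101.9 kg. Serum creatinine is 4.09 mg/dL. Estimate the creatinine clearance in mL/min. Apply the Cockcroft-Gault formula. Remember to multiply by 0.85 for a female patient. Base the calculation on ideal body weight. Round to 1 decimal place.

18.2 mL/min

CrCl = (140 − 78) × 101.9 / (72 × 4.09) × 0.85 = 6317.8 / 294.48 × 0.85 ≈ 18.2 mL/min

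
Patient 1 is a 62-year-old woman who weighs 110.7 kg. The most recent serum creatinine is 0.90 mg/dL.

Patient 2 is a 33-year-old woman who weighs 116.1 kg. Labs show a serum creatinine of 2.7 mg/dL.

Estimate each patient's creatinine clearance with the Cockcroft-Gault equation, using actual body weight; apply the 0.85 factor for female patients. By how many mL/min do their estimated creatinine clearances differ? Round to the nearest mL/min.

59 mL/min

Patient 1: CrCl = (140 − 62) × 110.7 / (72 × 0.9) × 0.85 = 8634.6 / 64.80 × 0.85 ≈ 113.3 mL/min
Patient 2: CrCl = (140 − 33) × 116.1 / (72 × 2.7) × 0.85 = 12422.7 / 194.40 × 0.85 ≈ 54.3 mL/min
|113.3 − 54.3| = 59.0 mL/min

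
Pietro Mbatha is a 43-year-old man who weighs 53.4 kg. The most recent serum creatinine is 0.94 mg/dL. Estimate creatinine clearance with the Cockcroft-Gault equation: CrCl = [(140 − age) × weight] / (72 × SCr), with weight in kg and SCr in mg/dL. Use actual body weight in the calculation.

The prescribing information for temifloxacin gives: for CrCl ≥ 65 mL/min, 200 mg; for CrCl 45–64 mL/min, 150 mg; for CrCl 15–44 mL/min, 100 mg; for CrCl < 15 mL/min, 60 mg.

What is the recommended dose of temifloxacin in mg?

200 mg

CrCl = (140 − 43) × 53.4 / (72 × 0.94) = 5179.8 / 67.68 ≈ 76.5 mL/min
CrCl ≈ 77 mL/min → bracket ≥ 65 mL/min.
Dose for this bracket: 200 mg.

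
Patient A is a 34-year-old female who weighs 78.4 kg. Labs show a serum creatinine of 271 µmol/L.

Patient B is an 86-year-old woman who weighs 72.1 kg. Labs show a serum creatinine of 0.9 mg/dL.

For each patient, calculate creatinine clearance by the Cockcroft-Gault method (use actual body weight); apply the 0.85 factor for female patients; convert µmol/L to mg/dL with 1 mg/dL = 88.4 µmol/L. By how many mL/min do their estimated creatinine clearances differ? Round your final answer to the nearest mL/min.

19 mL/min

Patient A: SCr = 271 / 88.4 = 3.066 mg/dL
Patient A: CrCl = (140 − 34) × 78.4 / (72 × 3.066) × 0.85 = 8310.4 / 220.75 × 0.85 ≈ 32.0 mL/min
Patient B: CrCl = (140 − 86) × 72.1 / (72 × 0.9) × 0.85 = 3893.4 / 64.80 × 0.85 ≈ 51.1 mL/min
|32.0 − 51.1| = 19.1 mL/min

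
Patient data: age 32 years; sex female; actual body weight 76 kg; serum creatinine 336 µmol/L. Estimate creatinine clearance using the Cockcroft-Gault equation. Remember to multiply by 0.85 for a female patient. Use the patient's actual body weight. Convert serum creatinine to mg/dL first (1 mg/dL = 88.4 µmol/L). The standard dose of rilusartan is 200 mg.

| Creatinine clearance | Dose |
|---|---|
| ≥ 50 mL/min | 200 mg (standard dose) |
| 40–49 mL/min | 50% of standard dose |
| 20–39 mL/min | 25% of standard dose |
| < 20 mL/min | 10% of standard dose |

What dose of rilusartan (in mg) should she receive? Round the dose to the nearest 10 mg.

SCr = 336 / 88.4 = 3.801 mg/dL
CrCl = (140 − 32) × 76 / (72 × 3.801) × 0.85 = 8208.0 / 273.67 × 0.85 ≈ 25.5 mL/min
CrCl ≈ 25 mL/min → bracket 20–39 mL/min.
25% of 200 mg = 50 mg

50 mg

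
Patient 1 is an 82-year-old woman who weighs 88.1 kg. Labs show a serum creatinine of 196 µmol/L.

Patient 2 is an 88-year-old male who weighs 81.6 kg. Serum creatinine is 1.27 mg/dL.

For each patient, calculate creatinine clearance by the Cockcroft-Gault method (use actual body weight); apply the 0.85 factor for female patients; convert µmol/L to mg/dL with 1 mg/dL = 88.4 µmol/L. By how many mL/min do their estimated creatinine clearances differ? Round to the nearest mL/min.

19 mL/min

Patient 1: SCr = 196 / 88.4 = 2.217 mg/dL
Patient 1: CrCl = (140 − 82) × 88.1 / (72 × 2.217) × 0.85 = 5109.8 / 159.62 × 0.85 ≈ 27.2 mL/min
Patient 2: CrCl = (140 − 88) × 81.6 / (72 × 1.27) = 4243.2 / 91.44 ≈ 46.4 mL/min
|27.2 − 46.4| = 19.2 mL/min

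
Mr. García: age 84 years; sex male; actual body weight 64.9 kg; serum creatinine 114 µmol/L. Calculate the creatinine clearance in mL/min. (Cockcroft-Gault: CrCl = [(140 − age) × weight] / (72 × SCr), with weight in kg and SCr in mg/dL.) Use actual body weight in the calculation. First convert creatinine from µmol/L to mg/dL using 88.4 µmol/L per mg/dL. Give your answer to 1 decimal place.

SCr = 114 / 88.4 = 1.29 mg/dL
CrCl = (140 − 84) × 64.9 / (72 × 1.29) = 3634.4 / 92.88 ≈ 39.1 mL/min

39.1 mL/min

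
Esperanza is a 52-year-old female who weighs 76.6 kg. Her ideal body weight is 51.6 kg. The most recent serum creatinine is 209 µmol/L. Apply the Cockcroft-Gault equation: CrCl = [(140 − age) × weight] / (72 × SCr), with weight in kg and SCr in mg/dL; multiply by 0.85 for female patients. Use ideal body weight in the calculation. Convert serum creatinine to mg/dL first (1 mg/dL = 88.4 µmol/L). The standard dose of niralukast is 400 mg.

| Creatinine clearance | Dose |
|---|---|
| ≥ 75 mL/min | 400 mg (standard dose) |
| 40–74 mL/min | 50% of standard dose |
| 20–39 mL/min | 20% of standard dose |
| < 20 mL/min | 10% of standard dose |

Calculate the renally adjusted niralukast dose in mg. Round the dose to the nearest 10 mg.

SCr = 209 / 88.4 = 2.364 mg/dL
CrCl = (140 − 52) × 51.6 / (72 × 2.364) × 0.85 = 4540.8 / 170.21 × 0.85 ≈ 22.7 mL/min
CrCl ≈ 23 mL/min → bracket 20–39 mL/min.
20% of 400 mg = 80 mg

80 mg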